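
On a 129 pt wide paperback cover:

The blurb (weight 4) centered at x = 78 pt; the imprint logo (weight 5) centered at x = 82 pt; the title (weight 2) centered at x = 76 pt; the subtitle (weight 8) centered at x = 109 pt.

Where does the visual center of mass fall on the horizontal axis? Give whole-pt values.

Total weight = 4 + 5 + 2 + 8 = 19.
x: (4·78 + 5·82 + 2·76 + 8·109) / 19 = 1746 / 19 ≈ 91.89

x ≈ 92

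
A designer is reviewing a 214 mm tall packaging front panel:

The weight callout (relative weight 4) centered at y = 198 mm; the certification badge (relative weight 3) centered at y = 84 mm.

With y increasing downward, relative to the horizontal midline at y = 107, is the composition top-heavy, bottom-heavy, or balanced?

Σw = 4 + 3 = 7.
y: (4·198 + 3·84) / 7 = 1044 / 7 ≈ 149.14
149.1 vs midline 107 → bottom-heavy.

bottom-heavy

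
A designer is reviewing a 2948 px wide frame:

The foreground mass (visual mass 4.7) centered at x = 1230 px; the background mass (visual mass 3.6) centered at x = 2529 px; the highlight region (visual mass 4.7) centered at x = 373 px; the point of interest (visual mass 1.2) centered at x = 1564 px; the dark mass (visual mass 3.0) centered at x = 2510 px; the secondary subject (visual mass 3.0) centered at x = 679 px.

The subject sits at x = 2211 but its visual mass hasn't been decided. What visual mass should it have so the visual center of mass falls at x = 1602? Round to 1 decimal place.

Fixed elements: Σw = 4.7 + 3.6 + 4.7 + 1.2 + 3.0 + 3.0 = 20.2, Σw·x = 4.7·1230 + 3.6·2529 + 4.7·373 + 1.2·1564 + 3.0·2510 + 3.0·679 = 28082.3.
Set Σw·x/Σw = 1602: (28082.3 + 2211w) = 1602·(20.2 + w).
So w = (1602·20.2 − 28082.3)/(2211 − 1602) = 4278.1/609 ≈ 7.02.

w ≈ 7.0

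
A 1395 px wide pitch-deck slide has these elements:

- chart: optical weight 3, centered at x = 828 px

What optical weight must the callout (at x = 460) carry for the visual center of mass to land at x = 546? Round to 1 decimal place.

The single fixed element contributes weight 3, moment 3·828 = 2484.
For the centroid to hit 546: (2484 + w·460) / (3 + w) = 546.
So w = (546·3 − 2484)/(460 − 546) = -846/-86 ≈ 9.84.

w ≈ 9.8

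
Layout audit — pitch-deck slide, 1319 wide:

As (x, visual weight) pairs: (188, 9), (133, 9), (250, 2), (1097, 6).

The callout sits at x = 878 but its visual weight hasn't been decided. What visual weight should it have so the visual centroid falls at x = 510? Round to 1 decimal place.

Fixed elements: Σw = 9 + 9 + 2 + 6 = 26, Σw·x = 9·188 + 9·133 + 2·250 + 6·1097 = 9971.
For the centroid to hit 510: (9971 + w·878) / (26 + w) = 510.
Solving: w = (510·26 − 9971) / (878 − 510) = 3289 / 368 ≈ 8.94.

w ≈ 8.9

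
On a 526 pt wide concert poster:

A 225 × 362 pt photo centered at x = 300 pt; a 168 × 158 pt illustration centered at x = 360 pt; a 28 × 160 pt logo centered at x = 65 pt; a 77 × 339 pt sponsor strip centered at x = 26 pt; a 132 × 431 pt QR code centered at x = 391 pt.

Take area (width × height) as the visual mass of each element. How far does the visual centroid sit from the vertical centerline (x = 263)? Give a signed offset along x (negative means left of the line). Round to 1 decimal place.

≈ 29.7 pt

Taking area as weight: photo 225·362 = 81450, illustration 168·158 = 26544, logo 28·160 = 4480, sponsor strip 77·339 = 26103, QR code 132·431 = 56892. Sum 195469.
x-moment: 81450·300 + 26544·360 + 4480·65 + 26103·26 + 56892·391 = 57205490; centroid 57205490/195469 ≈ 292.66.
Difference: 292.66 − 263 ≈ 29.66.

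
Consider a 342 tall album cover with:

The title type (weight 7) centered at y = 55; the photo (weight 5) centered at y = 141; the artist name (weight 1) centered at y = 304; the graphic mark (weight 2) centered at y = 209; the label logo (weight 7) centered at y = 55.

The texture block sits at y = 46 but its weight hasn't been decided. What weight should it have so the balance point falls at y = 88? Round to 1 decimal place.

w ≈ 6.2

Fixed elements: Σw = 7 + 5 + 1 + 2 + 7 = 22, Σw·y = 7·55 + 5·141 + 1·304 + 2·209 + 7·55 = 2197.
Set Σw·y/Σw = 88: (2197 + 46w) = 88·(22 + w).
Rearranging, w·(46 − 88) = 88·22 − 2197 = -261, so w ≈ -261/-42 = 6.21.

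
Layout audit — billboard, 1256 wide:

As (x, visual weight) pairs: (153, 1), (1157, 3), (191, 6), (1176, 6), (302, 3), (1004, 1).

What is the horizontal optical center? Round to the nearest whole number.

Σw = 1 + 3 + 6 + 6 + 3 + 1 = 20.
Σw·x = 1·153 + 3·1157 + 6·191 + 6·1176 + 3·302 + 1·1004 = 13736, so x̄ = 13736/20 ≈ 686.80.

x ≈ 687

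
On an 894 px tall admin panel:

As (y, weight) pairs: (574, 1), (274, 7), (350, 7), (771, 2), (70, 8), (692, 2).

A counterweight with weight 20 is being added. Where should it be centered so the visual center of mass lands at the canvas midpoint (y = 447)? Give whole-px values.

New total weight: (1 + 7 + 7 + 2 + 8 + 2) + 20 = 47.
y: need Σw·y = 47·447 = 21009. Existing = 1·574 + 7·274 + 7·350 + 2·771 + 8·70 + 2·692 = 8428. Remainder 12581 / 20 ≈ 629.05.

y ≈ 629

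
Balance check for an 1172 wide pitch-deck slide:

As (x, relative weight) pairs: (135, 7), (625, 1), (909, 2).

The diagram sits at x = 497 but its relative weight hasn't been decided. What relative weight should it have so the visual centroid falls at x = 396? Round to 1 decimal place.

w ≈ 5.7

Existing Σw = 10 (7 + 1 + 2); existing moment 7·135 + 1·625 + 2·909 = 3388.
Set Σw·x/Σw = 396: (3388 + 497w) = 396·(10 + w).
Solving: w = (396·10 − 3388) / (497 − 396) = 572 / 101 ≈ 5.66.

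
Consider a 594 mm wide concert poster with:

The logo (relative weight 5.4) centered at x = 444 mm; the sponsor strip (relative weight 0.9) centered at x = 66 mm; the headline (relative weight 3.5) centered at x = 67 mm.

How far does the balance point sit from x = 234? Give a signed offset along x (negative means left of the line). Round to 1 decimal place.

Σw = 5.4 + 0.9 + 3.5 = 9.8.
x: (5.4·444 + 0.9·66 + 3.5·67) / 9.8 = 2691.5 / 9.8 ≈ 274.64
Against x = 234, that's 274.64 − 234 = 40.64.

≈ 40.6 mm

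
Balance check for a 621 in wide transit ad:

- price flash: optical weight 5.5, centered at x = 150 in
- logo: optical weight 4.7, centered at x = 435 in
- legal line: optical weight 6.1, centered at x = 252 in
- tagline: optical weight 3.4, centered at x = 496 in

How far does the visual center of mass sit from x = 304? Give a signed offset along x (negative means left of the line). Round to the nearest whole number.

Σw = 5.5 + 4.7 + 6.1 + 3.4 = 19.7.
x: (5.5·150 + 4.7·435 + 6.1·252 + 3.4·496) / 19.7 = 6093.1 / 19.7 ≈ 309.29
Against x = 304, that's 309.29 − 304 = 5.29.

≈ 5 in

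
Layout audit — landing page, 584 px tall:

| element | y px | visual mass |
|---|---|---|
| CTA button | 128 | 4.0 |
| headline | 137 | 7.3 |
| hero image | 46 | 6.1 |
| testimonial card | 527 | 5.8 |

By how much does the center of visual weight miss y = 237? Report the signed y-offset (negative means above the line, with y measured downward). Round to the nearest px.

Σw = 4.0 + 7.3 + 6.1 + 5.8 = 23.2.
y: (4.0·128 + 7.3·137 + 6.1·46 + 5.8·527) / 23.2 = 4849.3 / 23.2 ≈ 209.02
Difference: 209.02 − 237 ≈ -27.98.

≈ -28 px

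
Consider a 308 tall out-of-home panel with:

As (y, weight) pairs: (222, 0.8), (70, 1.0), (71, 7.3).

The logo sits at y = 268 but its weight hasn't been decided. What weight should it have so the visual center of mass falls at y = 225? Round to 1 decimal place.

Fixed elements: Σw = 0.8 + 1.0 + 7.3 = 9.1, Σw·y = 0.8·222 + 1.0·70 + 7.3·71 = 765.9.
Set Σw·y/Σw = 225: (765.9 + 268w) = 225·(9.1 + w).
Rearranging, w·(268 − 225) = 225·9.1 − 765.9 = 1281.6, so w ≈ 1281.6/43 = 29.80.

w ≈ 29.8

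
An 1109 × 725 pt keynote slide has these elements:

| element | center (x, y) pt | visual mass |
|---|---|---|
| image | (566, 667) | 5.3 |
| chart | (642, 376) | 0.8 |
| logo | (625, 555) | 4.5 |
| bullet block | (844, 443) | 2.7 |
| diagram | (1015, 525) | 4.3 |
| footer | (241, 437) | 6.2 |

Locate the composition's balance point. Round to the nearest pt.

(608, 525)

Total weight = 5.3 + 0.8 + 4.5 + 2.7 + 4.3 + 6.2 = 23.8.
Σw·x = 14463.4; x̄ = 14463.4/23.8 ≈ 607.71.
y: moment 12496.4 / weight 23.8 ≈ 525.06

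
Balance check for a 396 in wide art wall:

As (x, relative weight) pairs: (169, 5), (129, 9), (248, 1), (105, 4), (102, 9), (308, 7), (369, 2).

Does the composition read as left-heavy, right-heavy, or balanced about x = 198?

left-heavy

Total weight = 5 + 9 + 1 + 4 + 9 + 7 + 2 = 37.
Σw·x = 5·169 + 9·129 + 1·248 + 4·105 + 9·102 + 7·308 + 2·369 = 6486, so x̄ = 6486/37 ≈ 175.30.
175.3 lies left of the midline 198, so the layout is left-heavy.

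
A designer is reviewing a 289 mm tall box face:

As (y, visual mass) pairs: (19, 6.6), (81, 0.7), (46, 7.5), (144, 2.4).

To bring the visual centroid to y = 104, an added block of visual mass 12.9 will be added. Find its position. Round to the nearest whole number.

y ≈ 175

New total weight: (6.6 + 0.7 + 7.5 + 2.4) + 12.9 = 30.1.
y: need Σw·y = 30.1·104 = 3130.4. Existing = 6.6·19 + 0.7·81 + 7.5·46 + 2.4·144 = 872.7. Remainder 2257.7 / 12.9 ≈ 175.02.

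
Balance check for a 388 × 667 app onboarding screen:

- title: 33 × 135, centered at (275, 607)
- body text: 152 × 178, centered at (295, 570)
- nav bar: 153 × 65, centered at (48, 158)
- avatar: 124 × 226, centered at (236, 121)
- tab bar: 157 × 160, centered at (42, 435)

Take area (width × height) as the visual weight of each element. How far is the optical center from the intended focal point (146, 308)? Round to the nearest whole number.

Taking area as weight: title 33·135 = 4455, body text 152·178 = 27056, nav bar 153·65 = 9945, avatar 124·226 = 28024, tab bar 157·160 = 25120. Sum 94600.
x-moment: 4455·275 + 27056·295 + 9945·48 + 28024·236 + 25120·42 = 17352709; centroid 17352709/94600 ≈ 183.43.
y-moment: 4455·607 + 27056·570 + 9945·158 + 28024·121 + 25120·435 = 34015519; centroid 34015519/94600 ≈ 359.57.
From (146, 308): dx = 37.43, dy = 51.57, so the distance is √(dx²+dy²) ≈ 63.72.

≈ 64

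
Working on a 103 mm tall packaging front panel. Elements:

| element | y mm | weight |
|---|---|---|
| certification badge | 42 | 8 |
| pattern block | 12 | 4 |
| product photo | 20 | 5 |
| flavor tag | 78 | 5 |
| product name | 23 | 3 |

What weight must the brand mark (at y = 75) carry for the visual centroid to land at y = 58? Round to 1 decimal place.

w ≈ 29.8

Known weights sum to 8 + 4 + 5 + 5 + 3 = 25; their moment is 8·42 + 4·12 + 5·20 + 5·78 + 3·23 = 943.
Balance at y = 58 requires (943 + w·75) / (25 + w) = 58.
Rearranging, w·(75 − 58) = 58·25 − 943 = 507, so w ≈ 507/17 = 29.82.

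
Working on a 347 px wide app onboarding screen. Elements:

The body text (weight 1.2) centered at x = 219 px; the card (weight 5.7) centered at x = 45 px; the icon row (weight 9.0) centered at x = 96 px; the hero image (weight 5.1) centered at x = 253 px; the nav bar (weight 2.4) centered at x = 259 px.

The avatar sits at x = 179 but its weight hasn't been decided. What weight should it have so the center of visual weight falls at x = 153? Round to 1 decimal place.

w ≈ 11.0

Fixed elements: Σw = 1.2 + 5.7 + 9.0 + 5.1 + 2.4 = 23.4, Σw·x = 1.2·219 + 5.7·45 + 9.0·96 + 5.1·253 + 2.4·259 = 3295.2.
Balance at x = 153 requires (3295.2 + w·179) / (23.4 + w) = 153.
Solving: w = (153·23.4 − 3295.2) / (179 − 153) = 285.0 / 26 ≈ 10.96.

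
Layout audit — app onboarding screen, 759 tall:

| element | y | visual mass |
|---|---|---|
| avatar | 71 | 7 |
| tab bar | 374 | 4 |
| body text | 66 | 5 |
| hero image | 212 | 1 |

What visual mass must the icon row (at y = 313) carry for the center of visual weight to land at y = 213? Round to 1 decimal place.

w ≈ 10.9

Fixed elements: Σw = 7 + 4 + 5 + 1 = 17, Σw·y = 7·71 + 4·374 + 5·66 + 1·212 = 2535.
For the centroid to hit 213: (2535 + w·313) / (17 + w) = 213.
So w = (213·17 − 2535)/(313 − 213) = 1086/100 ≈ 10.86.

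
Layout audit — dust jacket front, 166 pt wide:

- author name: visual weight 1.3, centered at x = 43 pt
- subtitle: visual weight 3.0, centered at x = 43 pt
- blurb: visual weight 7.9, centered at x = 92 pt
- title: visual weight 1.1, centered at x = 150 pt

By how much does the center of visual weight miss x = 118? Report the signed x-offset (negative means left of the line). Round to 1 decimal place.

≈ -37.0 pt

Total weight = 1.3 + 3.0 + 7.9 + 1.1 = 13.3.
x-moment: 1.3·43 + 3.0·43 + 7.9·92 + 1.1·150 = 1076.7; centroid 1076.7/13.3 ≈ 80.95.
Against x = 118, that's 80.95 − 118 = -37.05.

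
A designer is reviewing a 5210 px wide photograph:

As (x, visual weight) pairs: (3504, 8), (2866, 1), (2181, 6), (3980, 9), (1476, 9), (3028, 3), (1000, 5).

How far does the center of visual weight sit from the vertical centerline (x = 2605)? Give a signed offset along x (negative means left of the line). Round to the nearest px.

≈ 9 px

Total weight = 8 + 1 + 6 + 9 + 9 + 3 + 5 = 41.
x: moment 107172 / weight 41 ≈ 2613.95
Offset from x = 2605: 2613.95 − 2605 ≈ 8.95.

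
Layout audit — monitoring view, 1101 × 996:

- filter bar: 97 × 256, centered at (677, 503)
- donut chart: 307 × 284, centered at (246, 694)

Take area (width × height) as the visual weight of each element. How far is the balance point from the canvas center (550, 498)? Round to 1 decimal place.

≈ 259.0

Taking area as weight: filter bar 97·256 = 24832, donut chart 307·284 = 87188. Sum 112020.
x: (24832·677 + 87188·246) / 112020 = 38259512 / 112020 ≈ 341.54
y: (24832·503 + 87188·694) / 112020 = 72998968 / 112020 ≈ 651.66
Offset from (550, 498): Δx ≈ -208.46, Δy ≈ 153.66; distance = √(Δx² + Δy²) ≈ 258.97.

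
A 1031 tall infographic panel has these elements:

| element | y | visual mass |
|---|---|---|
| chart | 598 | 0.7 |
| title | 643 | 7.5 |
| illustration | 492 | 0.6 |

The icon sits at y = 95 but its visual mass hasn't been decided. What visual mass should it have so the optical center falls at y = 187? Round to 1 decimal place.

Existing Σw = 8.8 (0.7 + 7.5 + 0.6); existing moment 0.7·598 + 7.5·643 + 0.6·492 = 5536.3.
For the centroid to hit 187: (5536.3 + w·95) / (8.8 + w) = 187.
So w = (187·8.8 − 5536.3)/(95 − 187) = -3890.7/-92 ≈ 42.29.

w ≈ 42.3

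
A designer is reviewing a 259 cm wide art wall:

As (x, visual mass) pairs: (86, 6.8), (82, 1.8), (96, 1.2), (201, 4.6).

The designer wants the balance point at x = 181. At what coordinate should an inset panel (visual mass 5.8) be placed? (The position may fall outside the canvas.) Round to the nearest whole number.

After adding the inset panel, total weight = 6.8 + 1.8 + 1.2 + 4.6 + 5.8 = 20.2.
x: target moment 20.2×181 = 3656.2; current 6.8·86 + 1.8·82 + 1.2·96 + 4.6·201 = 1772.2; the inset panel supplies 1884.0, so x = 1884.0/5.8 ≈ 324.83.

x ≈ 325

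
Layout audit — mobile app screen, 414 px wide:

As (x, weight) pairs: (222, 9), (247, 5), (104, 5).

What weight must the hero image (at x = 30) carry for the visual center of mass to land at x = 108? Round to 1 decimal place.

Fixed elements: Σw = 9 + 5 + 5 = 19, Σw·x = 9·222 + 5·247 + 5·104 = 3753.
Set Σw·x/Σw = 108: (3753 + 30w) = 108·(19 + w).
So w = (108·19 − 3753)/(30 − 108) = -1701/-78 ≈ 21.81.

w ≈ 21.8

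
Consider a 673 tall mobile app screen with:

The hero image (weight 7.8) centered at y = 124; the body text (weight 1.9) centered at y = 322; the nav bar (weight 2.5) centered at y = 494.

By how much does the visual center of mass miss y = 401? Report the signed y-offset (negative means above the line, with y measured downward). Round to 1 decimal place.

Σw = 7.8 + 1.9 + 2.5 = 12.2.
y: (7.8·124 + 1.9·322 + 2.5·494) / 12.2 = 2814.0 / 12.2 ≈ 230.66
Against y = 401, that's 230.66 − 401 = -170.34.

≈ -170.3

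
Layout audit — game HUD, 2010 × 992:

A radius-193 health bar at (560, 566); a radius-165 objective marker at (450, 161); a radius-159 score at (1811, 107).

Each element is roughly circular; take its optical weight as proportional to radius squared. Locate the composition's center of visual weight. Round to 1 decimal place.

(879.0, 313.9)

r² weights: health bar 193² = 37249, objective marker 165² = 27225, score 159² = 25281. Total = 89755.
Σw·x = 37249·560 + 27225·450 + 25281·1811 = 78894581, so x̄ = 78894581/89755 ≈ 879.00.
Σw·y = 37249·566 + 27225·161 + 25281·107 = 28171226, so ȳ = 28171226/89755 ≈ 313.87.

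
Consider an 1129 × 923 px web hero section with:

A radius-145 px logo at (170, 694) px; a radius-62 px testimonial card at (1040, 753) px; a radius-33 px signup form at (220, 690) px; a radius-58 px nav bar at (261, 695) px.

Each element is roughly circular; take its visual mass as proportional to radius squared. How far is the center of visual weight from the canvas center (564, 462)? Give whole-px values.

≈ 359 px

Weights ∝ r²: logo 145² = 21025, testimonial card 62² = 3844, signup form 33² = 1089, nav bar 58² = 3364; Σw = 29322.
Σw·x = 21025·170 + 3844·1040 + 1089·220 + 3364·261 = 8689594, so x̄ = 8689594/29322 ≈ 296.35.
Σw·y = 21025·694 + 3844·753 + 1089·690 + 3364·695 = 20575272, so ȳ = 20575272/29322 ≈ 701.70.
Offset from (564, 462): Δx ≈ -267.65, Δy ≈ 239.70; distance = √(Δx² + Δy²) ≈ 359.29.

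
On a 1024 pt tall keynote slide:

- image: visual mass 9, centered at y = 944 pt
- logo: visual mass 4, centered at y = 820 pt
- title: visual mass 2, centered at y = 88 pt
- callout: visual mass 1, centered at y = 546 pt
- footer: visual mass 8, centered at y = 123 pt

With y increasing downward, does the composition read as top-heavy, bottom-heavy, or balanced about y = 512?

Σw = 9 + 4 + 2 + 1 + 8 = 24.
y: (9·944 + 4·820 + 2·88 + 1·546 + 8·123) / 24 = 13482 / 24 ≈ 561.75
Since 561.8 is below (larger y than) 512, the composition reads bottom-heavy.

bottom-heavy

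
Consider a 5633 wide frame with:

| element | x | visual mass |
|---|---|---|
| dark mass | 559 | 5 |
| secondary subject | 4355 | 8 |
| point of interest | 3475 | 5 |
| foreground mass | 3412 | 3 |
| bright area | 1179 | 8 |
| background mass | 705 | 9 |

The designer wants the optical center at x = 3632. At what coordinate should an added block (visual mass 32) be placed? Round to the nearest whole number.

With the added block, Σw becomes 5 + 8 + 5 + 3 + 8 + 9 + 32 = 70.
x: need Σw·x = 70·3632 = 254240. Existing = 5·559 + 8·4355 + 5·3475 + 3·3412 + 8·1179 + 9·705 = 81023. Remainder 173217 / 32 ≈ 5413.03.

x ≈ 5413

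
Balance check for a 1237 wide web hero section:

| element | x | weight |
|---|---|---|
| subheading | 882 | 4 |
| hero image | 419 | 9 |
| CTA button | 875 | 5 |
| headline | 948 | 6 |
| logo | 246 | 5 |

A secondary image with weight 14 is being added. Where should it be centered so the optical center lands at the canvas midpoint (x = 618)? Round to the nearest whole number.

x ≈ 570

With the secondary image, Σw becomes 4 + 9 + 5 + 6 + 5 + 14 = 43.
x: need Σw·x = 43·618 = 26574. Existing = 4·882 + 9·419 + 5·875 + 6·948 + 5·246 = 18592. Remainder 7982 / 14 ≈ 570.14.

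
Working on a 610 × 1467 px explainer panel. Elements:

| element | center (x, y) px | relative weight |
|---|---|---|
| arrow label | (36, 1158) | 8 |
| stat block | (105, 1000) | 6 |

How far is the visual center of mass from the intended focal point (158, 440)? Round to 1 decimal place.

Weights sum to 8 + 6 = 14.
x-moment: 8·36 + 6·105 = 918; centroid 918/14 ≈ 65.57.
y-moment: 8·1158 + 6·1000 = 15264; centroid 15264/14 ≈ 1090.29.
Offset from (158, 440): Δx ≈ -92.43, Δy ≈ 650.29; distance = √(Δx² + Δy²) ≈ 656.82.

≈ 656.8 px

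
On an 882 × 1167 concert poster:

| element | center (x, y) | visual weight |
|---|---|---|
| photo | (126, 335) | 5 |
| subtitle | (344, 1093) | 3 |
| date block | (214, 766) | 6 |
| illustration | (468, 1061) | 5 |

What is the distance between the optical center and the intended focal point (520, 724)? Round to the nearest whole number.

Σw = 5 + 3 + 6 + 5 = 19.
x-moment: 5·126 + 3·344 + 6·214 + 5·468 = 5286; centroid 5286/19 ≈ 278.21.
y-moment: 5·335 + 3·1093 + 6·766 + 5·1061 = 14855; centroid 14855/19 ≈ 781.84.
From (520, 724): dx = -241.79, dy = 57.84, so the distance is √(dx²+dy²) ≈ 248.61.

≈ 249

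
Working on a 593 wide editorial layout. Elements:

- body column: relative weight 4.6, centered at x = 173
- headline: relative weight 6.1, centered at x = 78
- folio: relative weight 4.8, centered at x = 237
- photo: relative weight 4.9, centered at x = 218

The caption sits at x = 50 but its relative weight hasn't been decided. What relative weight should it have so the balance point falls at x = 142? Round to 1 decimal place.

w ≈ 6.3

Existing Σw = 20.4 (4.6 + 6.1 + 4.8 + 4.9); existing moment 4.6·173 + 6.1·78 + 4.8·237 + 4.9·218 = 3477.4.
For the centroid to hit 142: (3477.4 + w·50) / (20.4 + w) = 142.
So w = (142·20.4 − 3477.4)/(50 − 142) = -580.6/-92 ≈ 6.31.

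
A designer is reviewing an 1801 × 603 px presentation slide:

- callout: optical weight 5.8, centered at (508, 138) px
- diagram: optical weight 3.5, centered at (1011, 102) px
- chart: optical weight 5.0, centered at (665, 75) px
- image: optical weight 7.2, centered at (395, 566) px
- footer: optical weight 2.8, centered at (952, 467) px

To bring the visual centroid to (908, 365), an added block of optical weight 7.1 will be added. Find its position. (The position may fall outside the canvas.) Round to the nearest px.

(1858, 640)

After adding the added block, total weight = 5.8 + 3.5 + 5.0 + 7.2 + 2.8 + 7.1 = 31.4.
x: target moment 31.4×908 = 28511.2; current 5.8·508 + 3.5·1011 + 5.0·665 + 7.2·395 + 2.8·952 = 15319.5; the added block supplies 13191.7, so x = 13191.7/7.1 ≈ 1857.99.
y: target moment 31.4×365 = 11461.0; current 5.8·138 + 3.5·102 + 5.0·75 + 7.2·566 + 2.8·467 = 6915.2; the added block supplies 4545.8, so y = 4545.8/7.1 ≈ 640.25.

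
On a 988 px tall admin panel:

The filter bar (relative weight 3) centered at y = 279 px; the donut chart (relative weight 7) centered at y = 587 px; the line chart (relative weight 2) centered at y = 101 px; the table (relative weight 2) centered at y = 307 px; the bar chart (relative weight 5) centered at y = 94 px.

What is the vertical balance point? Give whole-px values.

y ≈ 328

Total weight = 3 + 7 + 2 + 2 + 5 = 19.
y-moment: 3·279 + 7·587 + 2·101 + 2·307 + 5·94 = 6232; centroid 6232/19 ≈ 328.00.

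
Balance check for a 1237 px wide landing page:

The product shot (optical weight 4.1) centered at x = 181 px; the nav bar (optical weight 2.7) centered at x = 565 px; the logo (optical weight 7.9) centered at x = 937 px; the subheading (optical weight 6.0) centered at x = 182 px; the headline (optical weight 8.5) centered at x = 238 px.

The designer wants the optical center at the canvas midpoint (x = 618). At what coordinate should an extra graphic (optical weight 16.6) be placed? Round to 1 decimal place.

x ≈ 934.9

After adding the extra graphic, total weight = 4.1 + 2.7 + 7.9 + 6.0 + 8.5 + 16.6 = 45.8.
x: target moment 45.8×618 = 28304.4; current 4.1·181 + 2.7·565 + 7.9·937 + 6.0·182 + 8.5·238 = 12784.9; the extra graphic supplies 15519.5, so x = 15519.5/16.6 ≈ 934.91.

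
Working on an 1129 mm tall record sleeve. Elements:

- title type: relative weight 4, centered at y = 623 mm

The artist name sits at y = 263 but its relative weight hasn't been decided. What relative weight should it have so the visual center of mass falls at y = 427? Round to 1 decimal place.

The single fixed element contributes weight 4, moment 4·623 = 2492.
Balance at y = 427 requires (2492 + w·263) / (4 + w) = 427.
So w = (427·4 − 2492)/(263 − 427) = -784/-164 ≈ 4.78.

w ≈ 4.8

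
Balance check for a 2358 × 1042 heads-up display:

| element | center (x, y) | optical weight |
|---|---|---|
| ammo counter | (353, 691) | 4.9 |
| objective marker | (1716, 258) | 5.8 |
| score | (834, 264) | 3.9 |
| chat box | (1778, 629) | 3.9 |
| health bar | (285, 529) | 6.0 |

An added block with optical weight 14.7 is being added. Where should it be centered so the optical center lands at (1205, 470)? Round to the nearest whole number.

With the added block, Σw becomes 4.9 + 5.8 + 3.9 + 3.9 + 6.0 + 14.7 = 39.2.
x: need Σw·x = 39.2·1205 = 47236.0. Existing = 4.9·353 + 5.8·1716 + 3.9·834 + 3.9·1778 + 6.0·285 = 23579.3. Remainder 23656.7 / 14.7 ≈ 1609.30.
y: need Σw·y = 39.2·470 = 18424.0. Existing = 4.9·691 + 5.8·258 + 3.9·264 + 3.9·629 + 6.0·529 = 11539.0. Remainder 6885.0 / 14.7 ≈ 468.37.

(1609, 468)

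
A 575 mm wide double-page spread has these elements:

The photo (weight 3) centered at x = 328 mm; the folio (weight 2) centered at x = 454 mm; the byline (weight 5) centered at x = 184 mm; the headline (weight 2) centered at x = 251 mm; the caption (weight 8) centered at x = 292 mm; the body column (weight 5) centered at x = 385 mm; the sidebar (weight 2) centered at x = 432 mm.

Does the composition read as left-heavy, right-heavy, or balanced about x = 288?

Total weight = 3 + 2 + 5 + 2 + 8 + 5 + 2 = 27.
x: (3·328 + 2·454 + 5·184 + 2·251 + 8·292 + 5·385 + 2·432) / 27 = 8439 / 27 ≈ 312.56
312.6 lies right of the midline 288, so the layout is right-heavy.

right-heavy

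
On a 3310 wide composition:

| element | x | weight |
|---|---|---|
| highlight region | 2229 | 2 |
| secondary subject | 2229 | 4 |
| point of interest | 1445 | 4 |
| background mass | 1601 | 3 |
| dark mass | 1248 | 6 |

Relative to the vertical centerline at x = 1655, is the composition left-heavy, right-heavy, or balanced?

balanced

Σw = 2 + 4 + 4 + 3 + 6 = 19.
x: (2·2229 + 4·2229 + 4·1445 + 3·1601 + 6·1248) / 19 = 31445 / 19 ≈ 1655.00
That equals the midline 1655 — balanced.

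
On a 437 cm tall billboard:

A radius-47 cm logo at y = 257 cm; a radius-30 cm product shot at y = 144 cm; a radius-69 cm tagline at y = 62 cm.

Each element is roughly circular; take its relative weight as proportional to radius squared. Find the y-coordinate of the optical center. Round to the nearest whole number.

Weights ∝ r²: logo 47² = 2209, product shot 30² = 900, tagline 69² = 4761; Σw = 7870.
y-moment: 2209·257 + 900·144 + 4761·62 = 992495; centroid 992495/7870 ≈ 126.11.

y ≈ 126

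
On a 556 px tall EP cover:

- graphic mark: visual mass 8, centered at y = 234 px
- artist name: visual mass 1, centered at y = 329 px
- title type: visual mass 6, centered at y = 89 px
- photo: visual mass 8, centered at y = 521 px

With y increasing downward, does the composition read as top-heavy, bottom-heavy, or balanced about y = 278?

Weights sum to 8 + 1 + 6 + 8 = 23.
Σw·y = 8·234 + 1·329 + 6·89 + 8·521 = 6903, so ȳ = 6903/23 ≈ 300.13.
300.1 vs midline 278 → bottom-heavy.

bottom-heavy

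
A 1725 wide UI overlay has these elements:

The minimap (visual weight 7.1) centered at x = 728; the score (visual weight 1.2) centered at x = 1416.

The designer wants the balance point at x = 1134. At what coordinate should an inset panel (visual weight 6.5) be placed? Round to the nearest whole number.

x ≈ 1525

With the inset panel, Σw becomes 7.1 + 1.2 + 6.5 = 14.8.
Along x: (6868.0 + 6.5·x) / 14.8 = 1134 (existing moment 7.1·728 + 1.2·1416 = 6868.0) ⇒ x = (16783.2 − 6868.0) / 6.5 ≈ 1525.42.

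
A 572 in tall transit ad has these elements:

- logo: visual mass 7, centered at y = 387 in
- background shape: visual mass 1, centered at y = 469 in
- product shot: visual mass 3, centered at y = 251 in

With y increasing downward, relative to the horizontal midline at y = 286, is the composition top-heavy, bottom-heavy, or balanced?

bottom-heavy

Total weight = 7 + 1 + 3 = 11.
y-moment: 7·387 + 1·469 + 3·251 = 3931; centroid 3931/11 ≈ 357.36.
357.4 lies below (larger y than) the midline 286, so the layout is bottom-heavy.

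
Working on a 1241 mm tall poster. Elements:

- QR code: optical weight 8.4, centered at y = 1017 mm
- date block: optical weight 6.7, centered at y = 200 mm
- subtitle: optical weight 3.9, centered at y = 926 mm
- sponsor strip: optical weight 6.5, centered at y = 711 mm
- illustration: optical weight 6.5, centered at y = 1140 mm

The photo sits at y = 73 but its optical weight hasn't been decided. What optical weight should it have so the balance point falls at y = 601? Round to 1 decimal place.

Fixed elements: Σw = 8.4 + 6.7 + 3.9 + 6.5 + 6.5 = 32.0, Σw·y = 8.4·1017 + 6.7·200 + 3.9·926 + 6.5·711 + 6.5·1140 = 25525.7.
For the centroid to hit 601: (25525.7 + w·73) / (32.0 + w) = 601.
So w = (601·32.0 − 25525.7)/(73 − 601) = -6293.7/-528 ≈ 11.92.

w ≈ 11.9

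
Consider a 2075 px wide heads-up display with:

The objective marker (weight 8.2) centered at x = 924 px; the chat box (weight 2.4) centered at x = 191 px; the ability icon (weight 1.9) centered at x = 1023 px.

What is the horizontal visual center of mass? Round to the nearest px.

x ≈ 798

Total weight = 8.2 + 2.4 + 1.9 = 12.5.
Σw·x = 8.2·924 + 2.4·191 + 1.9·1023 = 9978.9, so x̄ = 9978.9/12.5 ≈ 798.31.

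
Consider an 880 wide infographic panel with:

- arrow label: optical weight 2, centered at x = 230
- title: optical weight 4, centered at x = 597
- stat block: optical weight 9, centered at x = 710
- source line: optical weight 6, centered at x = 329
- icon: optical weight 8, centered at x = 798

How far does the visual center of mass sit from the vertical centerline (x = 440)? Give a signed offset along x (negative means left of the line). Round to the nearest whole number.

Weights sum to 2 + 4 + 9 + 6 + 8 = 29.
x-moment: 2·230 + 4·597 + 9·710 + 6·329 + 8·798 = 17596; centroid 17596/29 ≈ 606.76.
Against x = 440, that's 606.76 − 440 = 166.76.

≈ 167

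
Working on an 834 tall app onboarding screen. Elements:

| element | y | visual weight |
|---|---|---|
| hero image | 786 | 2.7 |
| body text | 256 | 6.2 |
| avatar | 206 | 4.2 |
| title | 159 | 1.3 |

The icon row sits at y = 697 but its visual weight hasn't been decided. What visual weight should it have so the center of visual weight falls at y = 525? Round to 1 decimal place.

Fixed elements: Σw = 2.7 + 6.2 + 4.2 + 1.3 = 14.4, Σw·y = 2.7·786 + 6.2·256 + 4.2·206 + 1.3·159 = 4781.3.
For the centroid to hit 525: (4781.3 + w·697) / (14.4 + w) = 525.
Solving: w = (525·14.4 − 4781.3) / (697 − 525) = 2778.7 / 172 ≈ 16.16.

w ≈ 16.2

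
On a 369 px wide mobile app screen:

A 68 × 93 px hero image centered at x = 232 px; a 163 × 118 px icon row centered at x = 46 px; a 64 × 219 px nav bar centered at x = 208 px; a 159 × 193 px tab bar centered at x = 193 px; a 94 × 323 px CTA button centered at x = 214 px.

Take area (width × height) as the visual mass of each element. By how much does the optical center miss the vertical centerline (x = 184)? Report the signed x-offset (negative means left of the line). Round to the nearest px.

≈ -8 px

Areas → weights: hero image 68·93 = 6324, icon row 163·118 = 19234, nav bar 64·219 = 14016, tab bar 159·193 = 30687, CTA button 94·323 = 30362; Σw = 100623.
x: (6324·232 + 19234·46 + 14016·208 + 30687·193 + 30362·214) / 100623 = 17687319 / 100623 ≈ 175.78
Offset from x = 184: 175.78 − 184 ≈ -8.22.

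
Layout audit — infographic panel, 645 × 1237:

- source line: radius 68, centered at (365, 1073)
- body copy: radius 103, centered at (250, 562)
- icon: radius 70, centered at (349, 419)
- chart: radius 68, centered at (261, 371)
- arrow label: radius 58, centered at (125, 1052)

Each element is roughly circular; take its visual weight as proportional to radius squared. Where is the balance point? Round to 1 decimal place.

r² weights: source line 68² = 4624, body copy 103² = 10609, icon 70² = 4900, chart 68² = 4624, arrow label 58² = 3364. Total = 28121.
Σw·x = 4624·365 + 10609·250 + 4900·349 + 4624·261 + 3364·125 = 7677474, so x̄ = 7677474/28121 ≈ 273.02.
Σw·y = 4624·1073 + 10609·562 + 4900·419 + 4624·371 + 3364·1052 = 18231342, so ȳ = 18231342/28121 ≈ 648.32.

(273.0, 648.3)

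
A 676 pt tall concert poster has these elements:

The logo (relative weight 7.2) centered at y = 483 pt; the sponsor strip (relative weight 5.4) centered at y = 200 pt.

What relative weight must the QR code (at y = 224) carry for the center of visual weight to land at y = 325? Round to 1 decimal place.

Known weights sum to 7.2 + 5.4 = 12.6; their moment is 7.2·483 + 5.4·200 = 4557.6.
Set Σw·y/Σw = 325: (4557.6 + 224w) = 325·(12.6 + w).
So w = (325·12.6 − 4557.6)/(224 − 325) = -462.6/-101 ≈ 4.58.

w ≈ 4.6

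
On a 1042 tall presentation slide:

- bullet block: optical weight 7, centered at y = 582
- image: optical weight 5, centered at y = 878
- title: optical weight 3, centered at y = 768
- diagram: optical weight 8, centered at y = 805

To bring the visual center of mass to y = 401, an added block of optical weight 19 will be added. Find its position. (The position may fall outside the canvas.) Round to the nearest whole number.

New total weight: (7 + 5 + 3 + 8) + 19 = 42.
y: target moment 42×401 = 16842; current 7·582 + 5·878 + 3·768 + 8·805 = 17208; the added block supplies -366, so y = -366/19 ≈ -19.26.

y ≈ -19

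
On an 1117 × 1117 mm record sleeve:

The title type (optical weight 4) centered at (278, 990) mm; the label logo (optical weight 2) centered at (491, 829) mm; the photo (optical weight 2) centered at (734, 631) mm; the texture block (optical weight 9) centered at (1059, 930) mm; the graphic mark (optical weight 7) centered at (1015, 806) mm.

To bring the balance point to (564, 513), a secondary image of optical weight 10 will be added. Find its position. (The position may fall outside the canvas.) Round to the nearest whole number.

(-102, -345)

After adding the secondary image, total weight = 4 + 2 + 2 + 9 + 7 + 10 = 34.
Along x: (20198 + 10·x) / 34 = 564 (existing moment 4·278 + 2·491 + 2·734 + 9·1059 + 7·1015 = 20198) ⇒ x = (19176 − 20198) / 10 ≈ -102.20.
Along y: (20892 + 10·y) / 34 = 513 (existing moment 4·990 + 2·829 + 2·631 + 9·930 + 7·806 = 20892) ⇒ y = (17442 − 20892) / 10 ≈ -345.00.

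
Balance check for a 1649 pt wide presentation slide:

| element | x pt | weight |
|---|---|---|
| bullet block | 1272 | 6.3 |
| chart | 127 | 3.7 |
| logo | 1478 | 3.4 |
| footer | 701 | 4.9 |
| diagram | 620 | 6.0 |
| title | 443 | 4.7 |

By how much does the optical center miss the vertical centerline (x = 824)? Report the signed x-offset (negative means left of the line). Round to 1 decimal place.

≈ -39.7 pt

Σw = 6.3 + 3.7 + 3.4 + 4.9 + 6.0 + 4.7 = 29.0.
x: moment 22745.7 / weight 29.0 ≈ 784.33
Difference: 784.33 − 824 ≈ -39.67.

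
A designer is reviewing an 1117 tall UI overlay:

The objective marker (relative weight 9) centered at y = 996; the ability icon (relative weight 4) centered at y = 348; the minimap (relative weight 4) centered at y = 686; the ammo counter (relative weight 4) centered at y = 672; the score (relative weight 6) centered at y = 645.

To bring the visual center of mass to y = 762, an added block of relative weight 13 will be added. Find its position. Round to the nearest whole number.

y ≈ 832

After adding the added block, total weight = 9 + 4 + 4 + 4 + 6 + 13 = 40.
Along y: (19658 + 13·y) / 40 = 762 (existing moment 9·996 + 4·348 + 4·686 + 4·672 + 6·645 = 19658) ⇒ y = (30480 − 19658) / 13 ≈ 832.46.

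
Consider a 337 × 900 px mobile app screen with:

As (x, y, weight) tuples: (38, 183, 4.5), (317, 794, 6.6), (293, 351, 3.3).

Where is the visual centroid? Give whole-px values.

(224, 502)

Weights sum to 4.5 + 6.6 + 3.3 = 14.4.
Σw·x = 4.5·38 + 6.6·317 + 3.3·293 = 3230.1, so x̄ = 3230.1/14.4 ≈ 224.31.
Σw·y = 4.5·183 + 6.6·794 + 3.3·351 = 7222.2, so ȳ = 7222.2/14.4 ≈ 501.54.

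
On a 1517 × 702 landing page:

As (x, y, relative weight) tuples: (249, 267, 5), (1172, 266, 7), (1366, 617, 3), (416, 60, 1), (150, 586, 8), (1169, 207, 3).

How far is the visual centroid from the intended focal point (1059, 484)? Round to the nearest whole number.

Weights sum to 5 + 7 + 3 + 1 + 8 + 3 = 27.
Σw·x = 5·249 + 7·1172 + 3·1366 + 1·416 + 8·150 + 3·1169 = 18670, so x̄ = 18670/27 ≈ 691.48.
Σw·y = 5·267 + 7·266 + 3·617 + 1·60 + 8·586 + 3·207 = 10417, so ȳ = 10417/27 ≈ 385.81.
From (1059, 484): dx = -367.52, dy = -98.19, so the distance is √(dx²+dy²) ≈ 380.41.

≈ 380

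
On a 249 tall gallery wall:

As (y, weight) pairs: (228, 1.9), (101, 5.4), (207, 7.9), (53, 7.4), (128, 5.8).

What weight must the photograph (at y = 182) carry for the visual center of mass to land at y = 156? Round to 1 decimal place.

Fixed elements: Σw = 1.9 + 5.4 + 7.9 + 7.4 + 5.8 = 28.4, Σw·y = 1.9·228 + 5.4·101 + 7.9·207 + 7.4·53 + 5.8·128 = 3748.5.
For the centroid to hit 156: (3748.5 + w·182) / (28.4 + w) = 156.
Solving: w = (156·28.4 − 3748.5) / (182 − 156) = 681.9 / 26 ≈ 26.23.

w ≈ 26.2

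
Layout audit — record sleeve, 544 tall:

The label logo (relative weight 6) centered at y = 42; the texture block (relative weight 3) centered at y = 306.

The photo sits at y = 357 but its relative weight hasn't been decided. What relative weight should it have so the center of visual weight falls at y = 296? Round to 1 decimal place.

Fixed elements: Σw = 6 + 3 = 9, Σw·y = 6·42 + 3·306 = 1170.
For the centroid to hit 296: (1170 + w·357) / (9 + w) = 296.
Solving: w = (296·9 − 1170) / (357 − 296) = 1494 / 61 ≈ 24.49.

w ≈ 24.5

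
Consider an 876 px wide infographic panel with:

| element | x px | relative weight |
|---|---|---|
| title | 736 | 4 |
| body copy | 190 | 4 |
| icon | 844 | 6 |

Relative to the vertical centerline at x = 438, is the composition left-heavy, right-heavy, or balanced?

Total weight = 4 + 4 + 6 = 14.
Σw·x = 4·736 + 4·190 + 6·844 = 8768, so x̄ = 8768/14 ≈ 626.29.
626.3 vs midline 438 → right-heavy.

right-heavy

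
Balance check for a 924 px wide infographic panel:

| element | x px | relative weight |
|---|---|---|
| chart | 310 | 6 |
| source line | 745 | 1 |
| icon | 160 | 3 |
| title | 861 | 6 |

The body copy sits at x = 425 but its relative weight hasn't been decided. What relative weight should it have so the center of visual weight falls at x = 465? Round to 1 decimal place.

w ≈ 20.3

Known weights sum to 6 + 1 + 3 + 6 = 16; their moment is 6·310 + 1·745 + 3·160 + 6·861 = 8251.
Balance at x = 465 requires (8251 + w·425) / (16 + w) = 465.
Solving: w = (465·16 − 8251) / (425 − 465) = -811 / -40 ≈ 20.27.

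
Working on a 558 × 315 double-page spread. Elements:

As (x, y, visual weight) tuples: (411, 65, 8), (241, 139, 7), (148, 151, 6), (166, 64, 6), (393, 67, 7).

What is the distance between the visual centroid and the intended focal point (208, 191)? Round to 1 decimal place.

≈ 121.1

Weights sum to 8 + 7 + 6 + 6 + 7 = 34.
x: (8·411 + 7·241 + 6·148 + 6·166 + 7·393) / 34 = 9610 / 34 ≈ 282.65
y: (8·65 + 7·139 + 6·151 + 6·64 + 7·67) / 34 = 3252 / 34 ≈ 95.65
From (208, 191): dx = 74.65, dy = -95.35, so the distance is √(dx²+dy²) ≈ 121.10.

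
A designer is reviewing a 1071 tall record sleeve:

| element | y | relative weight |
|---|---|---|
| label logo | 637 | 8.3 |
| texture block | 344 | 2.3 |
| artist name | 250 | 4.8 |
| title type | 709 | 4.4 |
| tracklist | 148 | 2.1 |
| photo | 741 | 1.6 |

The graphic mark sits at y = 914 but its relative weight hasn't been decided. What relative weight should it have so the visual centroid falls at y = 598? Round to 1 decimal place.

w ≈ 6.8

Known weights sum to 8.3 + 2.3 + 4.8 + 4.4 + 2.1 + 1.6 = 23.5; their moment is 8.3·637 + 2.3·344 + 4.8·250 + 4.4·709 + 2.1·148 + 1.6·741 = 11894.3.
Set Σw·y/Σw = 598: (11894.3 + 914w) = 598·(23.5 + w).
Rearranging, w·(914 − 598) = 598·23.5 − 11894.3 = 2158.7, so w ≈ 2158.7/316 = 6.83.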